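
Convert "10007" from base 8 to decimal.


Input: "10007" in base 8
Positional expansion:
  Digit '1' (value 1) x 8^4 = 4096
  Digit '0' (value 0) x 8^3 = 0
  Digit '0' (value 0) x 8^2 = 0
  Digit '0' (value 0) x 8^1 = 0
  Digit '7' (value 7) x 8^0 = 7
Sum = 4103

4103


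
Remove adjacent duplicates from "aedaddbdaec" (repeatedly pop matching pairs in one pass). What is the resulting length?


Input: aedaddbdaec
Stack-based adjacent duplicate removal:
  Read 'a': push. Stack: a
  Read 'e': push. Stack: ae
  Read 'd': push. Stack: aed
  Read 'a': push. Stack: aeda
  Read 'd': push. Stack: aedad
  Read 'd': matches stack top 'd' => pop. Stack: aeda
  Read 'b': push. Stack: aedab
  Read 'd': push. Stack: aedabd
  Read 'a': push. Stack: aedabda
  Read 'e': push. Stack: aedabdae
  Read 'c': push. Stack: aedabdaec
Final stack: "aedabdaec" (length 9)

9


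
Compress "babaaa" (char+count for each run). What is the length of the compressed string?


Input: babaaa
Runs:
  'b' x 1 => "b1"
  'a' x 1 => "a1"
  'b' x 1 => "b1"
  'a' x 3 => "a3"
Compressed: "b1a1b1a3"
Compressed length: 8

8


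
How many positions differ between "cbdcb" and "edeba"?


Comparing "cbdcb" and "edeba" position by position:
  Position 0: 'c' vs 'e' => DIFFER
  Position 1: 'b' vs 'd' => DIFFER
  Position 2: 'd' vs 'e' => DIFFER
  Position 3: 'c' vs 'b' => DIFFER
  Position 4: 'b' vs 'a' => DIFFER
Positions that differ: 5

5


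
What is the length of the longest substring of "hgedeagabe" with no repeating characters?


Input: "hgedeagabe"
Sliding window (track last position of each char):
  Position 0 ('h'): window [0,0] length 1 -- new best
  Position 1 ('g'): window [0,1] length 2 -- new best
  Position 2 ('e'): window [0,2] length 3 -- new best
  Position 3 ('d'): window [0,3] length 4 -- new best
  Position 4 ('e'): repeat (last at 2), move window start to 3
  Position 4 ('e'): window [3,4] length 2
  Position 5 ('a'): window [3,5] length 3
  Position 6 ('g'): window [3,6] length 4
  Position 7 ('a'): repeat (last at 5), move window start to 6
  Position 7 ('a'): window [6,7] length 2
  Position 8 ('b'): window [6,8] length 3
  Position 9 ('e'): window [6,9] length 4
Longest substring with no repeats: "hged" with length 4

4


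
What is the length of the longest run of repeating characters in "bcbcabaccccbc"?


Input: "bcbcabaccccbc"
Scanning for longest run:
  Position 1 ('c'): new char, reset run to 1
  Position 2 ('b'): new char, reset run to 1
  Position 3 ('c'): new char, reset run to 1
  Position 4 ('a'): new char, reset run to 1
  Position 5 ('b'): new char, reset run to 1
  Position 6 ('a'): new char, reset run to 1
  Position 7 ('c'): new char, reset run to 1
  Position 8 ('c'): continues run of 'c', length=2
  Position 9 ('c'): continues run of 'c', length=3
  Position 10 ('c'): continues run of 'c', length=4
  Position 11 ('b'): new char, reset run to 1
  Position 12 ('c'): new char, reset run to 1
Longest run: 'c' with length 4

4


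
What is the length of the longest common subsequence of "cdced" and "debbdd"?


LCS of "cdced" and "debbdd"
DP table:
           d    e    b    b    d    d
      0    0    0    0    0    0    0
  c   0    0    0    0    0    0    0
  d   0    1    1    1    1    1    1
  c   0    1    1    1    1    1    1
  e   0    1    2    2    2    2    2
  d   0    1    2    2    2    3    3
LCS length = dp[5][6] = 3

3


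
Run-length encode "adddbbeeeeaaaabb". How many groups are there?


Input: adddbbeeeeaaaabb
Scanning for consecutive runs:
  Group 1: 'a' x 1 (positions 0-0)
  Group 2: 'd' x 3 (positions 1-3)
  Group 3: 'b' x 2 (positions 4-5)
  Group 4: 'e' x 4 (positions 6-9)
  Group 5: 'a' x 4 (positions 10-13)
  Group 6: 'b' x 2 (positions 14-15)
Total groups: 6

6


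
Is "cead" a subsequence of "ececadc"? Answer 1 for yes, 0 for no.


Check if "cead" is a subsequence of "ececadc"
Greedy scan:
  Position 0 ('e'): no match needed
  Position 1 ('c'): matches sub[0] = 'c'
  Position 2 ('e'): matches sub[1] = 'e'
  Position 3 ('c'): no match needed
  Position 4 ('a'): matches sub[2] = 'a'
  Position 5 ('d'): matches sub[3] = 'd'
  Position 6 ('c'): no match needed
All 4 characters matched => is a subsequence

1


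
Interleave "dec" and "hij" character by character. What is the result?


Interleaving "dec" and "hij":
  Position 0: 'd' from first, 'h' from second => "dh"
  Position 1: 'e' from first, 'i' from second => "ei"
  Position 2: 'c' from first, 'j' from second => "cj"
Result: dheicj

dheicj


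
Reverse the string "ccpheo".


Input: ccpheo
Reading characters right to left:
  Position 5: 'o'
  Position 4: 'e'
  Position 3: 'h'
  Position 2: 'p'
  Position 1: 'c'
  Position 0: 'c'
Reversed: oehpcc

oehpcc


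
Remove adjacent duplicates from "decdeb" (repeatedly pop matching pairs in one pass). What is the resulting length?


Input: decdeb
Stack-based adjacent duplicate removal:
  Read 'd': push. Stack: d
  Read 'e': push. Stack: de
  Read 'c': push. Stack: dec
  Read 'd': push. Stack: decd
  Read 'e': push. Stack: decde
  Read 'b': push. Stack: decdeb
Final stack: "decdeb" (length 6)

6


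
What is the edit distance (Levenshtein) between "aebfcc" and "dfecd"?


Computing edit distance: "aebfcc" -> "dfecd"
DP table:
           d    f    e    c    d
      0    1    2    3    4    5
  a   1    1    2    3    4    5
  e   2    2    2    2    3    4
  b   3    3    3    3    3    4
  f   4    4    3    4    4    4
  c   5    5    4    4    4    5
  c   6    6    5    5    4    5
Edit distance = dp[6][5] = 5

5


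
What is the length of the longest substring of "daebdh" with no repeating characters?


Input: "daebdh"
Sliding window (track last position of each char):
  Position 0 ('d'): window [0,0] length 1 -- new best
  Position 1 ('a'): window [0,1] length 2 -- new best
  Position 2 ('e'): window [0,2] length 3 -- new best
  Position 3 ('b'): window [0,3] length 4 -- new best
  Position 4 ('d'): repeat (last at 0), move window start to 1
  Position 4 ('d'): window [1,4] length 4
  Position 5 ('h'): window [1,5] length 5 -- new best
Longest substring with no repeats: "aebdh" with length 5

5


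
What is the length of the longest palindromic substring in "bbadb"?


Input: "bbadb"
Checking substrings for palindromes:
  [0:2] "bb" (len 2) => palindrome
Longest palindromic substring: "bb" with length 2

2


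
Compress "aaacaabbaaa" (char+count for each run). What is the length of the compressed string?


Input: aaacaabbaaa
Runs:
  'a' x 3 => "a3"
  'c' x 1 => "c1"
  'a' x 2 => "a2"
  'b' x 2 => "b2"
  'a' x 3 => "a3"
Compressed: "a3c1a2b2a3"
Compressed length: 10

10


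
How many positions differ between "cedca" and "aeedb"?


Comparing "cedca" and "aeedb" position by position:
  Position 0: 'c' vs 'a' => DIFFER
  Position 1: 'e' vs 'e' => same
  Position 2: 'd' vs 'e' => DIFFER
  Position 3: 'c' vs 'd' => DIFFER
  Position 4: 'a' vs 'b' => DIFFER
Positions that differ: 4

4


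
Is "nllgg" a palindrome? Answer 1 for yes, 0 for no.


Input: nllgg
Reversed: gglln
  Compare pos 0 ('n') with pos 4 ('g'): MISMATCH
  Compare pos 1 ('l') with pos 3 ('g'): MISMATCH
Result: not a palindrome

0


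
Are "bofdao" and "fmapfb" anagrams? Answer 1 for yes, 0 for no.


Strings: "bofdao", "fmapfb"
Sorted first:  abdfoo
Sorted second: abffmp
Differ at position 2: 'd' vs 'f' => not anagrams

0


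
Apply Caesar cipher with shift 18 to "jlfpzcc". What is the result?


Caesar cipher: shift "jlfpzcc" by 18
  'j' (pos 9) + 18 = pos 1 = 'b'
  'l' (pos 11) + 18 = pos 3 = 'd'
  'f' (pos 5) + 18 = pos 23 = 'x'
  'p' (pos 15) + 18 = pos 7 = 'h'
  'z' (pos 25) + 18 = pos 17 = 'r'
  'c' (pos 2) + 18 = pos 20 = 'u'
  'c' (pos 2) + 18 = pos 20 = 'u'
Result: bdxhruu

bdxhruu


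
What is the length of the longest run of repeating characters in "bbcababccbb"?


Input: "bbcababccbb"
Scanning for longest run:
  Position 1 ('b'): continues run of 'b', length=2
  Position 2 ('c'): new char, reset run to 1
  Position 3 ('a'): new char, reset run to 1
  Position 4 ('b'): new char, reset run to 1
  Position 5 ('a'): new char, reset run to 1
  Position 6 ('b'): new char, reset run to 1
  Position 7 ('c'): new char, reset run to 1
  Position 8 ('c'): continues run of 'c', length=2
  Position 9 ('b'): new char, reset run to 1
  Position 10 ('b'): continues run of 'b', length=2
Longest run: 'b' with length 2

2


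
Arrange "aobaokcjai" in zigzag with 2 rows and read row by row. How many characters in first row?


Zigzag "aobaokcjai" into 2 rows:
Placing characters:
  'a' => row 0
  'o' => row 1
  'b' => row 0
  'a' => row 1
  'o' => row 0
  'k' => row 1
  'c' => row 0
  'j' => row 1
  'a' => row 0
  'i' => row 1
Rows:
  Row 0: "aboca"
  Row 1: "oakji"
First row length: 5

5


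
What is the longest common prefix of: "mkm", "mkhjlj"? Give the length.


Words: mkm, mkhjlj
  Position 0: all 'm' => match
  Position 1: all 'k' => match
  Position 2: ('m', 'h') => mismatch, stop
LCP = "mk" (length 2)

2


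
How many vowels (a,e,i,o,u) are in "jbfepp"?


Input: jbfepp
Checking each character:
  'j' at position 0: consonant
  'b' at position 1: consonant
  'f' at position 2: consonant
  'e' at position 3: vowel (running total: 1)
  'p' at position 4: consonant
  'p' at position 5: consonant
Total vowels: 1

1


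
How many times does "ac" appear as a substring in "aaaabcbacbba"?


Searching for "ac" in "aaaabcbacbba"
Scanning each position:
  Position 0: "aa" => no
  Position 1: "aa" => no
  Position 2: "aa" => no
  Position 3: "ab" => no
  Position 4: "bc" => no
  Position 5: "cb" => no
  Position 6: "ba" => no
  Position 7: "ac" => MATCH
  Position 8: "cb" => no
  Position 9: "bb" => no
  Position 10: "ba" => no
Total occurrences: 1

1


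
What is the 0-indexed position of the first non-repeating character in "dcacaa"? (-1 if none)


Input: dcacaa
Character frequencies:
  'a': 3
  'c': 2
  'd': 1
Scanning left to right for freq == 1:
  Position 0 ('d'): unique! => answer = 0

0


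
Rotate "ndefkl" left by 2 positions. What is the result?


Input: "ndefkl", rotate left by 2
First 2 characters: "nd"
Remaining characters: "efkl"
Concatenate remaining + first: "efkl" + "nd" = "efklnd"

efklnd


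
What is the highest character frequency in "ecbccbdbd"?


Input: ecbccbdbd
Character counts:
  'b': 3
  'c': 3
  'd': 2
  'e': 1
Maximum frequency: 3

3


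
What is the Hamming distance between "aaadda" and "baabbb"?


Comparing "aaadda" and "baabbb" position by position:
  Position 0: 'a' vs 'b' => differ
  Position 1: 'a' vs 'a' => same
  Position 2: 'a' vs 'a' => same
  Position 3: 'd' vs 'b' => differ
  Position 4: 'd' vs 'b' => differ
  Position 5: 'a' vs 'b' => differ
Total differences (Hamming distance): 4

4


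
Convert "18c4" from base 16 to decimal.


Input: "18c4" in base 16
Positional expansion:
  Digit '1' (value 1) x 16^3 = 4096
  Digit '8' (value 8) x 16^2 = 2048
  Digit 'c' (value 12) x 16^1 = 192
  Digit '4' (value 4) x 16^0 = 4
Sum = 6340

6340


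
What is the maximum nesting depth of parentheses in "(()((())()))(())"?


Input: "(()((())()))(())"
Tracking depth:
  Position 0 '(': depth becomes 1
  Position 1 '(': depth becomes 2
  Position 2 ')': depth becomes 1
  Position 3 '(': depth becomes 2
  Position 4 '(': depth becomes 3
  Position 5 '(': depth becomes 4
  Position 6 ')': depth becomes 3
  Position 7 ')': depth becomes 2
  Position 8 '(': depth becomes 3
  Position 9 ')': depth becomes 2
  Position 10 ')': depth becomes 1
  Position 11 ')': depth becomes 0
  Position 12 '(': depth becomes 1
  Position 13 '(': depth becomes 2
  Position 14 ')': depth becomes 1
  Position 15 ')': depth becomes 0
Maximum depth reached: 4

4


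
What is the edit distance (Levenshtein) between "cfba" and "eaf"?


Computing edit distance: "cfba" -> "eaf"
DP table:
           e    a    f
      0    1    2    3
  c   1    1    2    3
  f   2    2    2    2
  b   3    3    3    3
  a   4    4    3    4
Edit distance = dp[4][3] = 4

4


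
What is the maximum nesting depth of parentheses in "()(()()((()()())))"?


Input: "()(()()((()()())))"
Tracking depth:
  Position 0 '(': depth becomes 1
  Position 1 ')': depth becomes 0
  Position 2 '(': depth becomes 1
  Position 3 '(': depth becomes 2
  Position 4 ')': depth becomes 1
  Position 5 '(': depth becomes 2
  Position 6 ')': depth becomes 1
  Position 7 '(': depth becomes 2
  Position 8 '(': depth becomes 3
  Position 9 '(': depth becomes 4
  Position 10 ')': depth becomes 3
  Position 11 '(': depth becomes 4
  Position 12 ')': depth becomes 3
  Position 13 '(': depth becomes 4
  Position 14 ')': depth becomes 3
  Position 15 ')': depth becomes 2
  Position 16 ')': depth becomes 1
  Position 17 ')': depth becomes 0
Maximum depth reached: 4

4


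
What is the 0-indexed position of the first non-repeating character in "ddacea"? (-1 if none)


Input: ddacea
Character frequencies:
  'a': 2
  'c': 1
  'd': 2
  'e': 1
Scanning left to right for freq == 1:
  Position 0 ('d'): freq=2, skip
  Position 1 ('d'): freq=2, skip
  Position 2 ('a'): freq=2, skip
  Position 3 ('c'): unique! => answer = 3

3


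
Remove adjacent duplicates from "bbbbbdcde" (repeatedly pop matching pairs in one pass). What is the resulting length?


Input: bbbbbdcde
Stack-based adjacent duplicate removal:
  Read 'b': push. Stack: b
  Read 'b': matches stack top 'b' => pop. Stack: (empty)
  Read 'b': push. Stack: b
  Read 'b': matches stack top 'b' => pop. Stack: (empty)
  Read 'b': push. Stack: b
  Read 'd': push. Stack: bd
  Read 'c': push. Stack: bdc
  Read 'd': push. Stack: bdcd
  Read 'e': push. Stack: bdcde
Final stack: "bdcde" (length 5)

5


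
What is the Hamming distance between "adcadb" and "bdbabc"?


Comparing "adcadb" and "bdbabc" position by position:
  Position 0: 'a' vs 'b' => differ
  Position 1: 'd' vs 'd' => same
  Position 2: 'c' vs 'b' => differ
  Position 3: 'a' vs 'a' => same
  Position 4: 'd' vs 'b' => differ
  Position 5: 'b' vs 'c' => differ
Total differences (Hamming distance): 4

4


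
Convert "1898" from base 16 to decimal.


Input: "1898" in base 16
Positional expansion:
  Digit '1' (value 1) x 16^3 = 4096
  Digit '8' (value 8) x 16^2 = 2048
  Digit '9' (value 9) x 16^1 = 144
  Digit '8' (value 8) x 16^0 = 8
Sum = 6296

6296


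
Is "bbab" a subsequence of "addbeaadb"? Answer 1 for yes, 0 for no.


Check if "bbab" is a subsequence of "addbeaadb"
Greedy scan:
  Position 0 ('a'): no match needed
  Position 1 ('d'): no match needed
  Position 2 ('d'): no match needed
  Position 3 ('b'): matches sub[0] = 'b'
  Position 4 ('e'): no match needed
  Position 5 ('a'): no match needed
  Position 6 ('a'): no match needed
  Position 7 ('d'): no match needed
  Position 8 ('b'): matches sub[1] = 'b'
Only matched 2/4 characters => not a subsequence

0


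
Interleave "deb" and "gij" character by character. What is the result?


Interleaving "deb" and "gij":
  Position 0: 'd' from first, 'g' from second => "dg"
  Position 1: 'e' from first, 'i' from second => "ei"
  Position 2: 'b' from first, 'j' from second => "bj"
Result: dgeibj

dgeibj


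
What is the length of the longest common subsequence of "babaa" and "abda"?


LCS of "babaa" and "abda"
DP table:
           a    b    d    a
      0    0    0    0    0
  b   0    0    1    1    1
  a   0    1    1    1    2
  b   0    1    2    2    2
  a   0    1    2    2    3
  a   0    1    2    2    3
LCS length = dp[5][4] = 3

3


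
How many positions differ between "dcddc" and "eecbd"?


Comparing "dcddc" and "eecbd" position by position:
  Position 0: 'd' vs 'e' => DIFFER
  Position 1: 'c' vs 'e' => DIFFER
  Position 2: 'd' vs 'c' => DIFFER
  Position 3: 'd' vs 'b' => DIFFER
  Position 4: 'c' vs 'd' => DIFFER
Positions that differ: 5

5


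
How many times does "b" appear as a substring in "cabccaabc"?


Searching for "b" in "cabccaabc"
Scanning each position:
  Position 0: "c" => no
  Position 1: "a" => no
  Position 2: "b" => MATCH
  Position 3: "c" => no
  Position 4: "c" => no
  Position 5: "a" => no
  Position 6: "a" => no
  Position 7: "b" => MATCH
  Position 8: "c" => no
Total occurrences: 2

2


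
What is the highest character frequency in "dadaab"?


Input: dadaab
Character counts:
  'a': 3
  'b': 1
  'd': 2
Maximum frequency: 3

3


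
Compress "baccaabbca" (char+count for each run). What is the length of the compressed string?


Input: baccaabbca
Runs:
  'b' x 1 => "b1"
  'a' x 1 => "a1"
  'c' x 2 => "c2"
  'a' x 2 => "a2"
  'b' x 2 => "b2"
  'c' x 1 => "c1"
  'a' x 1 => "a1"
Compressed: "b1a1c2a2b2c1a1"
Compressed length: 14

14


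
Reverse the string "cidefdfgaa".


Input: cidefdfgaa
Reading characters right to left:
  Position 9: 'a'
  Position 8: 'a'
  Position 7: 'g'
  Position 6: 'f'
  Position 5: 'd'
  Position 4: 'f'
  Position 3: 'e'
  Position 2: 'd'
  Position 1: 'i'
  Position 0: 'c'
Reversed: aagfdfedic

aagfdfedic


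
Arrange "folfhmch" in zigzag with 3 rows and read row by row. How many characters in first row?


Zigzag "folfhmch" into 3 rows:
Placing characters:
  'f' => row 0
  'o' => row 1
  'l' => row 2
  'f' => row 1
  'h' => row 0
  'm' => row 1
  'c' => row 2
  'h' => row 1
Rows:
  Row 0: "fh"
  Row 1: "ofmh"
  Row 2: "lc"
First row length: 2

2


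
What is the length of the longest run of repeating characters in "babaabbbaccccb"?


Input: "babaabbbaccccb"
Scanning for longest run:
  Position 1 ('a'): new char, reset run to 1
  Position 2 ('b'): new char, reset run to 1
  Position 3 ('a'): new char, reset run to 1
  Position 4 ('a'): continues run of 'a', length=2
  Position 5 ('b'): new char, reset run to 1
  Position 6 ('b'): continues run of 'b', length=2
  Position 7 ('b'): continues run of 'b', length=3
  Position 8 ('a'): new char, reset run to 1
  Position 9 ('c'): new char, reset run to 1
  Position 10 ('c'): continues run of 'c', length=2
  Position 11 ('c'): continues run of 'c', length=3
  Position 12 ('c'): continues run of 'c', length=4
  Position 13 ('b'): new char, reset run to 1
Longest run: 'c' with length 4

4


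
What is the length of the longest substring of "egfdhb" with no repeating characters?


Input: "egfdhb"
Sliding window (track last position of each char):
  Position 0 ('e'): window [0,0] length 1 -- new best
  Position 1 ('g'): window [0,1] length 2 -- new best
  Position 2 ('f'): window [0,2] length 3 -- new best
  Position 3 ('d'): window [0,3] length 4 -- new best
  Position 4 ('h'): window [0,4] length 5 -- new best
  Position 5 ('b'): window [0,5] length 6 -- new best
Longest substring with no repeats: "egfdhb" with length 6

6


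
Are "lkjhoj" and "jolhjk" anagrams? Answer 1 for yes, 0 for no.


Strings: "lkjhoj", "jolhjk"
Sorted first:  hjjklo
Sorted second: hjjklo
Sorted forms match => anagrams

1


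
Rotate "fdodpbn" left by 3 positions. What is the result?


Input: "fdodpbn", rotate left by 3
First 3 characters: "fdo"
Remaining characters: "dpbn"
Concatenate remaining + first: "dpbn" + "fdo" = "dpbnfdo"

dpbnfdo


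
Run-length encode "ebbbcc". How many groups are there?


Input: ebbbcc
Scanning for consecutive runs:
  Group 1: 'e' x 1 (positions 0-0)
  Group 2: 'b' x 3 (positions 1-3)
  Group 3: 'c' x 2 (positions 4-5)
Total groups: 3

3


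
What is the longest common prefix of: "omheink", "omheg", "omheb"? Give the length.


Words: omheink, omheg, omheb
  Position 0: all 'o' => match
  Position 1: all 'm' => match
  Position 2: all 'h' => match
  Position 3: all 'e' => match
  Position 4: ('i', 'g', 'b') => mismatch, stop
LCP = "omhe" (length 4)

4


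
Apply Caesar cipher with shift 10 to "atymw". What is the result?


Caesar cipher: shift "atymw" by 10
  'a' (pos 0) + 10 = pos 10 = 'k'
  't' (pos 19) + 10 = pos 3 = 'd'
  'y' (pos 24) + 10 = pos 8 = 'i'
  'm' (pos 12) + 10 = pos 22 = 'w'
  'w' (pos 22) + 10 = pos 6 = 'g'
Result: kdiwg

kdiwg


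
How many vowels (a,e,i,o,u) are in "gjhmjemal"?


Input: gjhmjemal
Checking each character:
  'g' at position 0: consonant
  'j' at position 1: consonant
  'h' at position 2: consonant
  'm' at position 3: consonant
  'j' at position 4: consonant
  'e' at position 5: vowel (running total: 1)
  'm' at position 6: consonant
  'a' at position 7: vowel (running total: 2)
  'l' at position 8: consonant
Total vowels: 2

2


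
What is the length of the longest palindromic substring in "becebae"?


Input: "becebae"
Checking substrings for palindromes:
  [0:5] "beceb" (len 5) => palindrome
  [1:4] "ece" (len 3) => palindrome
Longest palindromic substring: "beceb" with length 5

5


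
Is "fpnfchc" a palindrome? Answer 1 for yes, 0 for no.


Input: fpnfchc
Reversed: chcfnpf
  Compare pos 0 ('f') with pos 6 ('c'): MISMATCH
  Compare pos 1 ('p') with pos 5 ('h'): MISMATCH
  Compare pos 2 ('n') with pos 4 ('c'): MISMATCH
Result: not a palindrome

0


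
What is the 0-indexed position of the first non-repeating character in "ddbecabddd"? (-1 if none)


Input: ddbecabddd
Character frequencies:
  'a': 1
  'b': 2
  'c': 1
  'd': 5
  'e': 1
Scanning left to right for freq == 1:
  Position 0 ('d'): freq=5, skip
  Position 1 ('d'): freq=5, skip
  Position 2 ('b'): freq=2, skip
  Position 3 ('e'): unique! => answer = 3

3


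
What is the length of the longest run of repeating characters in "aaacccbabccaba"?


Input: "aaacccbabccaba"
Scanning for longest run:
  Position 1 ('a'): continues run of 'a', length=2
  Position 2 ('a'): continues run of 'a', length=3
  Position 3 ('c'): new char, reset run to 1
  Position 4 ('c'): continues run of 'c', length=2
  Position 5 ('c'): continues run of 'c', length=3
  Position 6 ('b'): new char, reset run to 1
  Position 7 ('a'): new char, reset run to 1
  Position 8 ('b'): new char, reset run to 1
  Position 9 ('c'): new char, reset run to 1
  Position 10 ('c'): continues run of 'c', length=2
  Position 11 ('a'): new char, reset run to 1
  Position 12 ('b'): new char, reset run to 1
  Position 13 ('a'): new char, reset run to 1
Longest run: 'a' with length 3

3


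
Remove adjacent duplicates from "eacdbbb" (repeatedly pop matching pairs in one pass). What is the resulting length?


Input: eacdbbb
Stack-based adjacent duplicate removal:
  Read 'e': push. Stack: e
  Read 'a': push. Stack: ea
  Read 'c': push. Stack: eac
  Read 'd': push. Stack: eacd
  Read 'b': push. Stack: eacdb
  Read 'b': matches stack top 'b' => pop. Stack: eacd
  Read 'b': push. Stack: eacdb
Final stack: "eacdb" (length 5)

5


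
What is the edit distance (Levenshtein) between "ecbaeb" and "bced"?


Computing edit distance: "ecbaeb" -> "bced"
DP table:
           b    c    e    d
      0    1    2    3    4
  e   1    1    2    2    3
  c   2    2    1    2    3
  b   3    2    2    2    3
  a   4    3    3    3    3
  e   5    4    4    3    4
  b   6    5    5    4    4
Edit distance = dp[6][4] = 4

4


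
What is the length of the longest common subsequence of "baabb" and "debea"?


LCS of "baabb" and "debea"
DP table:
           d    e    b    e    a
      0    0    0    0    0    0
  b   0    0    0    1    1    1
  a   0    0    0    1    1    2
  a   0    0    0    1    1    2
  b   0    0    0    1    1    2
  b   0    0    0    1    1    2
LCS length = dp[5][5] = 2

2


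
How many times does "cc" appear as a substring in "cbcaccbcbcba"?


Searching for "cc" in "cbcaccbcbcba"
Scanning each position:
  Position 0: "cb" => no
  Position 1: "bc" => no
  Position 2: "ca" => no
  Position 3: "ac" => no
  Position 4: "cc" => MATCH
  Position 5: "cb" => no
  Position 6: "bc" => no
  Position 7: "cb" => no
  Position 8: "bc" => no
  Position 9: "cb" => no
  Position 10: "ba" => no
Total occurrences: 1

1


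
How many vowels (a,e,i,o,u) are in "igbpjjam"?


Input: igbpjjam
Checking each character:
  'i' at position 0: vowel (running total: 1)
  'g' at position 1: consonant
  'b' at position 2: consonant
  'p' at position 3: consonant
  'j' at position 4: consonant
  'j' at position 5: consonant
  'a' at position 6: vowel (running total: 2)
  'm' at position 7: consonant
Total vowels: 2

2


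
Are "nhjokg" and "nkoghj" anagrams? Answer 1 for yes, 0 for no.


Strings: "nhjokg", "nkoghj"
Sorted first:  ghjkno
Sorted second: ghjkno
Sorted forms match => anagrams

1


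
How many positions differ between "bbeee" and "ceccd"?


Comparing "bbeee" and "ceccd" position by position:
  Position 0: 'b' vs 'c' => DIFFER
  Position 1: 'b' vs 'e' => DIFFER
  Position 2: 'e' vs 'c' => DIFFER
  Position 3: 'e' vs 'c' => DIFFER
  Position 4: 'e' vs 'd' => DIFFER
Positions that differ: 5

5


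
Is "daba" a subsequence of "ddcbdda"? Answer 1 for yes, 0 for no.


Check if "daba" is a subsequence of "ddcbdda"
Greedy scan:
  Position 0 ('d'): matches sub[0] = 'd'
  Position 1 ('d'): no match needed
  Position 2 ('c'): no match needed
  Position 3 ('b'): no match needed
  Position 4 ('d'): no match needed
  Position 5 ('d'): no match needed
  Position 6 ('a'): matches sub[1] = 'a'
Only matched 2/4 characters => not a subsequence

0


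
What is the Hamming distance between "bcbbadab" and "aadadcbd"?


Comparing "bcbbadab" and "aadadcbd" position by position:
  Position 0: 'b' vs 'a' => differ
  Position 1: 'c' vs 'a' => differ
  Position 2: 'b' vs 'd' => differ
  Position 3: 'b' vs 'a' => differ
  Position 4: 'a' vs 'd' => differ
  Position 5: 'd' vs 'c' => differ
  Position 6: 'a' vs 'b' => differ
  Position 7: 'b' vs 'd' => differ
Total differences (Hamming distance): 8

8


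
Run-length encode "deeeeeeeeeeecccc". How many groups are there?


Input: deeeeeeeeeeecccc
Scanning for consecutive runs:
  Group 1: 'd' x 1 (positions 0-0)
  Group 2: 'e' x 11 (positions 1-11)
  Group 3: 'c' x 4 (positions 12-15)
Total groups: 3

3


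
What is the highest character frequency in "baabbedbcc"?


Input: baabbedbcc
Character counts:
  'a': 2
  'b': 4
  'c': 2
  'd': 1
  'e': 1
Maximum frequency: 4

4


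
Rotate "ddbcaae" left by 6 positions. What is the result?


Input: "ddbcaae", rotate left by 6
First 6 characters: "ddbcaa"
Remaining characters: "e"
Concatenate remaining + first: "e" + "ddbcaa" = "eddbcaa"

eddbcaa


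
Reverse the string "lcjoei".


Input: lcjoei
Reading characters right to left:
  Position 5: 'i'
  Position 4: 'e'
  Position 3: 'o'
  Position 2: 'j'
  Position 1: 'c'
  Position 0: 'l'
Reversed: ieojcl

ieojcl


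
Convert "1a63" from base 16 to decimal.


Input: "1a63" in base 16
Positional expansion:
  Digit '1' (value 1) x 16^3 = 4096
  Digit 'a' (value 10) x 16^2 = 2560
  Digit '6' (value 6) x 16^1 = 96
  Digit '3' (value 3) x 16^0 = 3
Sum = 6755

6755


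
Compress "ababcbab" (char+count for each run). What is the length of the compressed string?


Input: ababcbab
Runs:
  'a' x 1 => "a1"
  'b' x 1 => "b1"
  'a' x 1 => "a1"
  'b' x 1 => "b1"
  'c' x 1 => "c1"
  'b' x 1 => "b1"
  'a' x 1 => "a1"
  'b' x 1 => "b1"
Compressed: "a1b1a1b1c1b1a1b1"
Compressed length: 16

16


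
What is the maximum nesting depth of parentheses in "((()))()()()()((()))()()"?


Input: "((()))()()()()((()))()()"
Tracking depth:
  Position 0 '(': depth becomes 1
  Position 1 '(': depth becomes 2
  Position 2 '(': depth becomes 3
  Position 3 ')': depth becomes 2
  Position 4 ')': depth becomes 1
  Position 5 ')': depth becomes 0
  Position 6 '(': depth becomes 1
  Position 7 ')': depth becomes 0
  Position 8 '(': depth becomes 1
  Position 9 ')': depth becomes 0
  Position 10 '(': depth becomes 1
  Position 11 ')': depth becomes 0
  Position 12 '(': depth becomes 1
  Position 13 ')': depth becomes 0
  Position 14 '(': depth becomes 1
  Position 15 '(': depth becomes 2
  Position 16 '(': depth becomes 3
  Position 17 ')': depth becomes 2
  Position 18 ')': depth becomes 1
  Position 19 ')': depth becomes 0
  Position 20 '(': depth becomes 1
  Position 21 ')': depth becomes 0
  Position 22 '(': depth becomes 1
  Position 23 ')': depth becomes 0
Maximum depth reached: 3

3


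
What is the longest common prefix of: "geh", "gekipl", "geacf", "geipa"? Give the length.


Words: geh, gekipl, geacf, geipa
  Position 0: all 'g' => match
  Position 1: all 'e' => match
  Position 2: ('h', 'k', 'a', 'i') => mismatch, stop
LCP = "ge" (length 2)

2


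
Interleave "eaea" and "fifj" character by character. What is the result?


Interleaving "eaea" and "fifj":
  Position 0: 'e' from first, 'f' from second => "ef"
  Position 1: 'a' from first, 'i' from second => "ai"
  Position 2: 'e' from first, 'f' from second => "ef"
  Position 3: 'a' from first, 'j' from second => "aj"
Result: efaiefaj

efaiefaj


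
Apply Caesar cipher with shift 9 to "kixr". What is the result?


Caesar cipher: shift "kixr" by 9
  'k' (pos 10) + 9 = pos 19 = 't'
  'i' (pos 8) + 9 = pos 17 = 'r'
  'x' (pos 23) + 9 = pos 6 = 'g'
  'r' (pos 17) + 9 = pos 0 = 'a'
Result: trga

trga


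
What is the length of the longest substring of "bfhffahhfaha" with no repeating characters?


Input: "bfhffahhfaha"
Sliding window (track last position of each char):
  Position 0 ('b'): window [0,0] length 1 -- new best
  Position 1 ('f'): window [0,1] length 2 -- new best
  Position 2 ('h'): window [0,2] length 3 -- new best
  Position 3 ('f'): repeat (last at 1), move window start to 2
  Position 3 ('f'): window [2,3] length 2
  Position 4 ('f'): repeat (last at 3), move window start to 4
  Position 4 ('f'): window [4,4] length 1
  Position 5 ('a'): window [4,5] length 2
  Position 6 ('h'): window [4,6] length 3
  Position 7 ('h'): repeat (last at 6), move window start to 7
  Position 7 ('h'): window [7,7] length 1
  Position 8 ('f'): window [7,8] length 2
  Position 9 ('a'): window [7,9] length 3
  Position 10 ('h'): repeat (last at 7), move window start to 8
  Position 10 ('h'): window [8,10] length 3
  Position 11 ('a'): repeat (last at 9), move window start to 10
  Position 11 ('a'): window [10,11] length 2
Longest substring with no repeats: "bfh" with length 3

3


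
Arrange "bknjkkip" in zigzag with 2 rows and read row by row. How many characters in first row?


Zigzag "bknjkkip" into 2 rows:
Placing characters:
  'b' => row 0
  'k' => row 1
  'n' => row 0
  'j' => row 1
  'k' => row 0
  'k' => row 1
  'i' => row 0
  'p' => row 1
Rows:
  Row 0: "bnki"
  Row 1: "kjkp"
First row length: 4

4


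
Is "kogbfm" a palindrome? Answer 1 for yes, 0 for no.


Input: kogbfm
Reversed: mfbgok
  Compare pos 0 ('k') with pos 5 ('m'): MISMATCH
  Compare pos 1 ('o') with pos 4 ('f'): MISMATCH
  Compare pos 2 ('g') with pos 3 ('b'): MISMATCH
Result: not a palindrome

0


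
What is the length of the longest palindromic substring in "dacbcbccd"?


Input: "dacbcbccd"
Checking substrings for palindromes:
  [2:7] "cbcbc" (len 5) => palindrome
  [2:5] "cbc" (len 3) => palindrome
  [3:6] "bcb" (len 3) => palindrome
  [4:7] "cbc" (len 3) => palindrome
  [6:8] "cc" (len 2) => palindrome
Longest palindromic substring: "cbcbc" with length 5

5


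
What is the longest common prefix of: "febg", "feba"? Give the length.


Words: febg, feba
  Position 0: all 'f' => match
  Position 1: all 'e' => match
  Position 2: all 'b' => match
  Position 3: ('g', 'a') => mismatch, stop
LCP = "feb" (length 3)

3


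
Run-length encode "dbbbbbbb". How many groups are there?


Input: dbbbbbbb
Scanning for consecutive runs:
  Group 1: 'd' x 1 (positions 0-0)
  Group 2: 'b' x 7 (positions 1-7)
Total groups: 2

2


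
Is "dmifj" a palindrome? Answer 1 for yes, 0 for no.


Input: dmifj
Reversed: jfimd
  Compare pos 0 ('d') with pos 4 ('j'): MISMATCH
  Compare pos 1 ('m') with pos 3 ('f'): MISMATCH
Result: not a palindrome

0


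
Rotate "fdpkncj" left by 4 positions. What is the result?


Input: "fdpkncj", rotate left by 4
First 4 characters: "fdpk"
Remaining characters: "ncj"
Concatenate remaining + first: "ncj" + "fdpk" = "ncjfdpk"

ncjfdpk


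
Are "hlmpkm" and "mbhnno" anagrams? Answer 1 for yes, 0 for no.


Strings: "hlmpkm", "mbhnno"
Sorted first:  hklmmp
Sorted second: bhmnno
Differ at position 0: 'h' vs 'b' => not anagrams

0


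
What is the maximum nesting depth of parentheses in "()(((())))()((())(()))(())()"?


Input: "()(((())))()((())(()))(())()"
Tracking depth:
  Position 0 '(': depth becomes 1
  Position 1 ')': depth becomes 0
  Position 2 '(': depth becomes 1
  Position 3 '(': depth becomes 2
  Position 4 '(': depth becomes 3
  Position 5 '(': depth becomes 4
  Position 6 ')': depth becomes 3
  Position 7 ')': depth becomes 2
  Position 8 ')': depth becomes 1
  Position 9 ')': depth becomes 0
  Position 10 '(': depth becomes 1
  Position 11 ')': depth becomes 0
  Position 12 '(': depth becomes 1
  Position 13 '(': depth becomes 2
  Position 14 '(': depth becomes 3
  Position 15 ')': depth becomes 2
  Position 16 ')': depth becomes 1
  Position 17 '(': depth becomes 2
  Position 18 '(': depth becomes 3
  Position 19 ')': depth becomes 2
  Position 20 ')': depth becomes 1
  Position 21 ')': depth becomes 0
  Position 22 '(': depth becomes 1
  Position 23 '(': depth becomes 2
  Position 24 ')': depth becomes 1
  Position 25 ')': depth becomes 0
  Position 26 '(': depth becomes 1
  Position 27 ')': depth becomes 0
Maximum depth reached: 4

4


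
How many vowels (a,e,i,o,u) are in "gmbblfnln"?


Input: gmbblfnln
Checking each character:
  'g' at position 0: consonant
  'm' at position 1: consonant
  'b' at position 2: consonant
  'b' at position 3: consonant
  'l' at position 4: consonant
  'f' at position 5: consonant
  'n' at position 6: consonant
  'l' at position 7: consonant
  'n' at position 8: consonant
Total vowels: 0

0


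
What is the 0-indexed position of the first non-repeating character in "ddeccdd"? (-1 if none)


Input: ddeccdd
Character frequencies:
  'c': 2
  'd': 4
  'e': 1
Scanning left to right for freq == 1:
  Position 0 ('d'): freq=4, skip
  Position 1 ('d'): freq=4, skip
  Position 2 ('e'): unique! => answer = 2

2


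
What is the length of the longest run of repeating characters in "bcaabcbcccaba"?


Input: "bcaabcbcccaba"
Scanning for longest run:
  Position 1 ('c'): new char, reset run to 1
  Position 2 ('a'): new char, reset run to 1
  Position 3 ('a'): continues run of 'a', length=2
  Position 4 ('b'): new char, reset run to 1
  Position 5 ('c'): new char, reset run to 1
  Position 6 ('b'): new char, reset run to 1
  Position 7 ('c'): new char, reset run to 1
  Position 8 ('c'): continues run of 'c', length=2
  Position 9 ('c'): continues run of 'c', length=3
  Position 10 ('a'): new char, reset run to 1
  Position 11 ('b'): new char, reset run to 1
  Position 12 ('a'): new char, reset run to 1
Longest run: 'c' with length 3

3


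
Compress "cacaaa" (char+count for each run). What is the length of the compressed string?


Input: cacaaa
Runs:
  'c' x 1 => "c1"
  'a' x 1 => "a1"
  'c' x 1 => "c1"
  'a' x 3 => "a3"
Compressed: "c1a1c1a3"
Compressed length: 8

8


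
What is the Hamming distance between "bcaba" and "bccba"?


Comparing "bcaba" and "bccba" position by position:
  Position 0: 'b' vs 'b' => same
  Position 1: 'c' vs 'c' => same
  Position 2: 'a' vs 'c' => differ
  Position 3: 'b' vs 'b' => same
  Position 4: 'a' vs 'a' => same
Total differences (Hamming distance): 1

1


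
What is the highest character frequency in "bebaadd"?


Input: bebaadd
Character counts:
  'a': 2
  'b': 2
  'd': 2
  'e': 1
Maximum frequency: 2

2


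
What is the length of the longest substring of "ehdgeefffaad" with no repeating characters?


Input: "ehdgeefffaad"
Sliding window (track last position of each char):
  Position 0 ('e'): window [0,0] length 1 -- new best
  Position 1 ('h'): window [0,1] length 2 -- new best
  Position 2 ('d'): window [0,2] length 3 -- new best
  Position 3 ('g'): window [0,3] length 4 -- new best
  Position 4 ('e'): repeat (last at 0), move window start to 1
  Position 4 ('e'): window [1,4] length 4
  Position 5 ('e'): repeat (last at 4), move window start to 5
  Position 5 ('e'): window [5,5] length 1
  Position 6 ('f'): window [5,6] length 2
  Position 7 ('f'): repeat (last at 6), move window start to 7
  Position 7 ('f'): window [7,7] length 1
  Position 8 ('f'): repeat (last at 7), move window start to 8
  Position 8 ('f'): window [8,8] length 1
  Position 9 ('a'): window [8,9] length 2
  Position 10 ('a'): repeat (last at 9), move window start to 10
  Position 10 ('a'): window [10,10] length 1
  Position 11 ('d'): window [10,11] length 2
Longest substring with no repeats: "ehdg" with length 4

4


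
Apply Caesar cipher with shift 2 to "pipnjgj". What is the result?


Caesar cipher: shift "pipnjgj" by 2
  'p' (pos 15) + 2 = pos 17 = 'r'
  'i' (pos 8) + 2 = pos 10 = 'k'
  'p' (pos 15) + 2 = pos 17 = 'r'
  'n' (pos 13) + 2 = pos 15 = 'p'
  'j' (pos 9) + 2 = pos 11 = 'l'
  'g' (pos 6) + 2 = pos 8 = 'i'
  'j' (pos 9) + 2 = pos 11 = 'l'
Result: rkrplil

rkrplil


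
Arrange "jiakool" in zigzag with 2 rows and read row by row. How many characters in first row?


Zigzag "jiakool" into 2 rows:
Placing characters:
  'j' => row 0
  'i' => row 1
  'a' => row 0
  'k' => row 1
  'o' => row 0
  'o' => row 1
  'l' => row 0
Rows:
  Row 0: "jaol"
  Row 1: "iko"
First row length: 4

4


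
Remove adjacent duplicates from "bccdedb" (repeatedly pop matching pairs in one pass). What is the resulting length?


Input: bccdedb
Stack-based adjacent duplicate removal:
  Read 'b': push. Stack: b
  Read 'c': push. Stack: bc
  Read 'c': matches stack top 'c' => pop. Stack: b
  Read 'd': push. Stack: bd
  Read 'e': push. Stack: bde
  Read 'd': push. Stack: bded
  Read 'b': push. Stack: bdedb
Final stack: "bdedb" (length 5)

5


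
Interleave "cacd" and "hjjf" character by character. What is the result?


Interleaving "cacd" and "hjjf":
  Position 0: 'c' from first, 'h' from second => "ch"
  Position 1: 'a' from first, 'j' from second => "aj"
  Position 2: 'c' from first, 'j' from second => "cj"
  Position 3: 'd' from first, 'f' from second => "df"
Result: chajcjdf

chajcjdf


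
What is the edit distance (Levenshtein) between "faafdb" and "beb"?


Computing edit distance: "faafdb" -> "beb"
DP table:
           b    e    b
      0    1    2    3
  f   1    1    2    3
  a   2    2    2    3
  a   3    3    3    3
  f   4    4    4    4
  d   5    5    5    5
  b   6    5    6    5
Edit distance = dp[6][3] = 5

5


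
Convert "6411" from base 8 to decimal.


Input: "6411" in base 8
Positional expansion:
  Digit '6' (value 6) x 8^3 = 3072
  Digit '4' (value 4) x 8^2 = 256
  Digit '1' (value 1) x 8^1 = 8
  Digit '1' (value 1) x 8^0 = 1
Sum = 3337

3337


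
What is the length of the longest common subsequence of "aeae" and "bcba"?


LCS of "aeae" and "bcba"
DP table:
           b    c    b    a
      0    0    0    0    0
  a   0    0    0    0    1
  e   0    0    0    0    1
  a   0    0    0    0    1
  e   0    0    0    0    1
LCS length = dp[4][4] = 1

1


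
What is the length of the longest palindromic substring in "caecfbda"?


Input: "caecfbda"
Checking substrings for palindromes:
  No multi-char palindromic substrings found
Longest palindromic substring: "c" with length 1

1


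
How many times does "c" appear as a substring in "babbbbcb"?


Searching for "c" in "babbbbcb"
Scanning each position:
  Position 0: "b" => no
  Position 1: "a" => no
  Position 2: "b" => no
  Position 3: "b" => no
  Position 4: "b" => no
  Position 5: "b" => no
  Position 6: "c" => MATCH
  Position 7: "b" => no
Total occurrences: 1

1


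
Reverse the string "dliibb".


Input: dliibb
Reading characters right to left:
  Position 5: 'b'
  Position 4: 'b'
  Position 3: 'i'
  Position 2: 'i'
  Position 1: 'l'
  Position 0: 'd'
Reversed: bbiild

bbiild


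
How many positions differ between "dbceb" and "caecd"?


Comparing "dbceb" and "caecd" position by position:
  Position 0: 'd' vs 'c' => DIFFER
  Position 1: 'b' vs 'a' => DIFFER
  Position 2: 'c' vs 'e' => DIFFER
  Position 3: 'e' vs 'c' => DIFFER
  Position 4: 'b' vs 'd' => DIFFER
Positions that differ: 5

5
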